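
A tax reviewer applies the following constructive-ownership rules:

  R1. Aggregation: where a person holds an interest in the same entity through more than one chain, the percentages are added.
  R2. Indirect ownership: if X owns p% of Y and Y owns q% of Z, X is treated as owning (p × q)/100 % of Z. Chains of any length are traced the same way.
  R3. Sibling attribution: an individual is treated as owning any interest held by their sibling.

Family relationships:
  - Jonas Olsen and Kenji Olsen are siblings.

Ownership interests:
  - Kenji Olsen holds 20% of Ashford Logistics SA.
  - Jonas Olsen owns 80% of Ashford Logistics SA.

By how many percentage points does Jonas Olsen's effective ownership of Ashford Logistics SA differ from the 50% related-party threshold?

By sibling attribution (R3), Jonas Olsen is treated as also owning Kenji Olsen's interest in Ashford Logistics SA, giving 80% + 20% = 100%.
Direct interest in Ashford Logistics SA: 100%.
100% exceeds the 50% threshold by 50 percentage points.

50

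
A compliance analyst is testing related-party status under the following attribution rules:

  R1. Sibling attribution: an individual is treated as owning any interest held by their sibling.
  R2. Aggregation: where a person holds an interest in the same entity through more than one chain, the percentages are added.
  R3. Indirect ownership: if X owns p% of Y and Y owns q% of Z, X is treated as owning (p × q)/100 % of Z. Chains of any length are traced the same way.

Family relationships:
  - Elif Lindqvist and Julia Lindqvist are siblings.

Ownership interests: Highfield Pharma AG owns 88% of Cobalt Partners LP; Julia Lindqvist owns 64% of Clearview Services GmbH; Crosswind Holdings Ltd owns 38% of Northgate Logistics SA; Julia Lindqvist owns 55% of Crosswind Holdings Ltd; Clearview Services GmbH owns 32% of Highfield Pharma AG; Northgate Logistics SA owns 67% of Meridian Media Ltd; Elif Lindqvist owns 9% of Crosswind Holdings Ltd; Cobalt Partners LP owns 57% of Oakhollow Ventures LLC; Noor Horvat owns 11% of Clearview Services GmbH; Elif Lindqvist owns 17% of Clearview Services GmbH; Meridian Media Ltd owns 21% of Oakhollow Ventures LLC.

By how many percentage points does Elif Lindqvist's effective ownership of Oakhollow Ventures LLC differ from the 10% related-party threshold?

By sibling attribution (R1), Elif Lindqvist is treated as also owning Julia Lindqvist's interest in Clearview Services GmbH, giving 17% + 64% = 81%.
By sibling attribution (R1), Elif Lindqvist is treated as also owning Julia Lindqvist's interest in Crosswind Holdings Ltd, giving 9% + 55% = 64%.
Chain via Clearview Services GmbH → Highfield Pharma AG → Cobalt Partners LP (R3): 81% × 32% × 88% × 57% = 13.001472% of Oakhollow Ventures LLC.
Chain via Crosswind Holdings Ltd → Northgate Logistics SA → Meridian Media Ltd (R3): 64% × 38% × 67% × 21% = 3.421824% of Oakhollow Ventures LLC.
Aggregating (R2): 13.001472% + 3.421824% = 16.423296%.
16.423296% exceeds the 10% threshold by 6.423296 percentage points.

6.423296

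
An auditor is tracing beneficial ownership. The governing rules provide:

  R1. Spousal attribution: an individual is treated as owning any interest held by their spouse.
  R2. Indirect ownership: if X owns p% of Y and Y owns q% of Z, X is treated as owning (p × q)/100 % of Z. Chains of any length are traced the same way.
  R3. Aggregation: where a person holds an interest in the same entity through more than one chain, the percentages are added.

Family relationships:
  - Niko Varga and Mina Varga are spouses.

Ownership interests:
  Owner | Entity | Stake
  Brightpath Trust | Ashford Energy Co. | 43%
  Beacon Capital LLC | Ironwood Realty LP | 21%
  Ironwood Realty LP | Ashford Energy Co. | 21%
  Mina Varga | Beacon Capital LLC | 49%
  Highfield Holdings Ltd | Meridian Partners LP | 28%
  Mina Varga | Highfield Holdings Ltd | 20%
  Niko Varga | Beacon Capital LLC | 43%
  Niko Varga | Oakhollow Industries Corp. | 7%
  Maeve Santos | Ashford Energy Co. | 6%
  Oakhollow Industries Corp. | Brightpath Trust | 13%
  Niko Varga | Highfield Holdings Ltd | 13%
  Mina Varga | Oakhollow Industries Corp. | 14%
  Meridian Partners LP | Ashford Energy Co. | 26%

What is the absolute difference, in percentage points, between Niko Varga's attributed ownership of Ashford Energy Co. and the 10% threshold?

2.3665

By spousal attribution (R1), Niko Varga is treated as also owning Mina Varga's interest in Beacon Capital LLC, giving 43% + 49% = 92%.
By spousal attribution (R1), Niko Varga is treated as also owning Mina Varga's interest in Highfield Holdings Ltd, giving 13% + 20% = 33%.
By spousal attribution (R1), Niko Varga is treated as also owning Mina Varga's interest in Oakhollow Industries Corp, giving 7% + 14% = 21%.
Chain via Beacon Capital LLC → Ironwood Realty LP (R2): 92% × 21% × 21% = 4.0572% of Ashford Energy Co.
Chain via Highfield Holdings Ltd → Meridian Partners LP (R2): 33% × 28% × 26% = 2.4024% of Ashford Energy Co.
Chain via Oakhollow Industries Corp. → Brightpath Trust (R2): 21% × 13% × 43% = 1.1739% of Ashford Energy Co.
Aggregating (R3): 4.0572% + 2.4024% + 1.1739% = 7.6335%.
7.6335% falls short of the 10% threshold by 2.3665 percentage points.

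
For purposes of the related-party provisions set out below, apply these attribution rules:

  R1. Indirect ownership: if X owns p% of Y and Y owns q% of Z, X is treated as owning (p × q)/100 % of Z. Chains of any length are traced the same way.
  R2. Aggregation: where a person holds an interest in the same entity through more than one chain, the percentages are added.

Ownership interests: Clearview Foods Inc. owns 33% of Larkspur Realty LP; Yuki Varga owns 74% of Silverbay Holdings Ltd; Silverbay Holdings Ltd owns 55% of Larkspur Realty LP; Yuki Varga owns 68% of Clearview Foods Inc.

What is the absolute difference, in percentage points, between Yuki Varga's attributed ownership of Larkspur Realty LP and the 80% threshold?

Chain via Silverbay Holdings Ltd (R1): 74% × 55% = 40.7% of Larkspur Realty LP.
Chain via Clearview Foods Inc. (R1): 68% × 33% = 22.44% of Larkspur Realty LP.
Aggregating (R2): 40.7% + 22.44% = 63.14%.
63.14% falls short of the 80% threshold by 16.86 percentage points.

16.86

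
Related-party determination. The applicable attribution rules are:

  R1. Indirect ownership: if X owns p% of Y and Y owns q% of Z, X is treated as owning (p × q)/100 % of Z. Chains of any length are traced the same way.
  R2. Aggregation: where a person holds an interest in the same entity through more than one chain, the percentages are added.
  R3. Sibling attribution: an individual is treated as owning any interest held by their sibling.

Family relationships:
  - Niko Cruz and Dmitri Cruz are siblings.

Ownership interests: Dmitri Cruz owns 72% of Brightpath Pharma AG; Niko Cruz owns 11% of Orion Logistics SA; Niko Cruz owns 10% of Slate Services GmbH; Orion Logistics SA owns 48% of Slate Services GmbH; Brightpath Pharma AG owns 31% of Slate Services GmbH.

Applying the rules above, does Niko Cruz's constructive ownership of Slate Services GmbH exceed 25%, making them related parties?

By sibling attribution (R3), Niko Cruz is treated as owning Dmitri Cruz's 72% interest in Brightpath Pharma AG.
Chain via Orion Logistics SA (R1): 11% × 48% = 5.28% of Slate Services GmbH.
Direct interest in Slate Services GmbH: 10%.
Chain via Brightpath Pharma AG (R1): 72% × 31% = 22.32% of Slate Services GmbH.
Aggregating (R2): 5.28% + 10% + 22.32% = 37.6%.
37.6% exceeds the 25% threshold, so Niko is a related party to Slate Services GmbH.

Yes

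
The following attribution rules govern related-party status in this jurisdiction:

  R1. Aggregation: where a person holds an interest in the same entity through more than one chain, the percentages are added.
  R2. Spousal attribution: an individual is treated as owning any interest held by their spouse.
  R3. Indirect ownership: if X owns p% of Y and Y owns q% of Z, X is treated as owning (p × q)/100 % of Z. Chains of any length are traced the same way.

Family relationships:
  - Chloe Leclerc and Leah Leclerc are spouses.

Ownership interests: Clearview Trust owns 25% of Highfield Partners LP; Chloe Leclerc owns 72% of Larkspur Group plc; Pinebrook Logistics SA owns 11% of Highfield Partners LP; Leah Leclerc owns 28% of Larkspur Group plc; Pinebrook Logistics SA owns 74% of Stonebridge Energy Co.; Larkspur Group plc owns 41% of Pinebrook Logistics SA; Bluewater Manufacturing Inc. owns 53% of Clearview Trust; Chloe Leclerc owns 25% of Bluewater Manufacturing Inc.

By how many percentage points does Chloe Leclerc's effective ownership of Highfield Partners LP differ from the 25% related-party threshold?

By spousal attribution (R2), Chloe Leclerc is treated as also owning Leah Leclerc's interest in Larkspur Group plc, giving 72% + 28% = 100%.
Chain via Larkspur Group plc → Pinebrook Logistics SA (R3): 100% × 41% × 11% = 4.51% of Highfield Partners LP.
Chain via Bluewater Manufacturing Inc. → Clearview Trust (R3): 25% × 53% × 25% = 3.3125% of Highfield Partners LP.
Aggregating (R1): 4.51% + 3.3125% = 7.8225%.
7.8225% falls short of the 25% threshold by 17.1775 percentage points.

17.1775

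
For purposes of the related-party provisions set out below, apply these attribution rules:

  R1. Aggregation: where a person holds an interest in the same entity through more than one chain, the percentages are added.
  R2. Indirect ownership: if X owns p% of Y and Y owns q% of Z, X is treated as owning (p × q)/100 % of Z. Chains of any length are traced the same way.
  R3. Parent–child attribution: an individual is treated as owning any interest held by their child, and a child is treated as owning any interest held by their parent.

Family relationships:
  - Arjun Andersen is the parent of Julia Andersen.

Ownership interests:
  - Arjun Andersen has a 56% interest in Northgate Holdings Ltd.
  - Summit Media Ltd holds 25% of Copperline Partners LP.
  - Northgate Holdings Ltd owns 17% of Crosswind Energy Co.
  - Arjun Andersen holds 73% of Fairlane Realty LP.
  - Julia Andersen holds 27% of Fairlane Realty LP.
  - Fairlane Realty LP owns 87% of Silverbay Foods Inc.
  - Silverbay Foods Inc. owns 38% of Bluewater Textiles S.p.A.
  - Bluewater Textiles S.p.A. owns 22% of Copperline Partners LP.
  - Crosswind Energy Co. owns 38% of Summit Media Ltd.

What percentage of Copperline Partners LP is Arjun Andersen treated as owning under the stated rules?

8.1776%

By parent–child attribution (R3), Arjun Andersen is treated as also owning Julia Andersen's interest in Fairlane Realty LP, giving 73% + 27% = 100%.
Chain via Northgate Holdings Ltd → Crosswind Energy Co. → Summit Media Ltd (R2): 56% × 17% × 38% × 25% = 0.9044% of Copperline Partners LP.
Chain via Fairlane Realty LP → Silverbay Foods Inc. → Bluewater Textiles S.p.A. (R2): 100% × 87% × 38% × 22% = 7.2732% of Copperline Partners LP.
Aggregating (R1): 0.9044% + 7.2732% = 8.1776%.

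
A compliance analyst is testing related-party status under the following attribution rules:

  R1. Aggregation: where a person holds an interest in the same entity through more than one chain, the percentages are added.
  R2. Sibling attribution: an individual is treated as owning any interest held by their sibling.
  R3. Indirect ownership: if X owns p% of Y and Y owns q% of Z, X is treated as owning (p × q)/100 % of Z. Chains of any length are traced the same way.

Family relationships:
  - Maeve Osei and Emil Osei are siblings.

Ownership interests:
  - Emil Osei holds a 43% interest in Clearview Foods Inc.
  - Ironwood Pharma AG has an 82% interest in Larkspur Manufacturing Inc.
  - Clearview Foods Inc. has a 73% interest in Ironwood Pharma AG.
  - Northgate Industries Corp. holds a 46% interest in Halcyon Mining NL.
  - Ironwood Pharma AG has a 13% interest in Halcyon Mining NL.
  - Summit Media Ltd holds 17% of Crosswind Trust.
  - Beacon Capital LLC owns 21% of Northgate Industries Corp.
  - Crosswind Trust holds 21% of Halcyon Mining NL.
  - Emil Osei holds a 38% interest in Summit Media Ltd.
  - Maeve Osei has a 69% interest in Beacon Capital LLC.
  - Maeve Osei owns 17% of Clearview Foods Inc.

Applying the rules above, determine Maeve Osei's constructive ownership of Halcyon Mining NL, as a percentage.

By sibling attribution (R2), Maeve Osei is treated as also owning Emil Osei's interest in Clearview Foods Inc, giving 17% + 43% = 60%.
By sibling attribution (R2), Maeve Osei is treated as owning Emil Osei's 38% interest in Summit Media Ltd.
Chain via Beacon Capital LLC → Northgate Industries Corp. (R3): 69% × 21% × 46% = 6.6654% of Halcyon Mining NL.
Chain via Clearview Foods Inc. → Ironwood Pharma AG (R3): 60% × 73% × 13% = 5.694% of Halcyon Mining NL.
Chain via Summit Media Ltd → Crosswind Trust (R3): 38% × 17% × 21% = 1.3566% of Halcyon Mining NL.
Aggregating (R1): 6.6654% + 5.694% + 1.3566% = 13.716%.

13.716%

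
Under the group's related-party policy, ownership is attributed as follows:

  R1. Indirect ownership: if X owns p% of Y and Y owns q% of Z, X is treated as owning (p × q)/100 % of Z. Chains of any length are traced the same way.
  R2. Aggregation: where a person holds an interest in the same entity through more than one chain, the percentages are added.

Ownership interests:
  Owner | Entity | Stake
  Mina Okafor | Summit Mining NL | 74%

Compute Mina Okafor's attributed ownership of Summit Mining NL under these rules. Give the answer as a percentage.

Direct interest in Summit Mining NL: 74%.

74%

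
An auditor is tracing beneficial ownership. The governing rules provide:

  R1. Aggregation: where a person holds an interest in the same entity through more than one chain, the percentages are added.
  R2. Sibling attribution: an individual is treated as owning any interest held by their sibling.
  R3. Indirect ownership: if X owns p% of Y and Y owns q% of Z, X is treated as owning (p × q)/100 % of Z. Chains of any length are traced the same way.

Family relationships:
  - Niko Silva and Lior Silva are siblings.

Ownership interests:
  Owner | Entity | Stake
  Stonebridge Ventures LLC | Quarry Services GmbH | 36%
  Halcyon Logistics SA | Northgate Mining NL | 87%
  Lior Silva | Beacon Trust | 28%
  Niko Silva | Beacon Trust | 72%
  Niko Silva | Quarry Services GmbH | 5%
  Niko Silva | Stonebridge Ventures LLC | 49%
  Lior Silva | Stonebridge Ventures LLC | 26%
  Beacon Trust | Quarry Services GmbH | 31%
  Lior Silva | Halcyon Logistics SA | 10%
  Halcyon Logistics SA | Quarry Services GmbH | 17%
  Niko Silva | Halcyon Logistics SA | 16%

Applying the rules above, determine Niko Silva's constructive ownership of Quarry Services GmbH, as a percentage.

67.42%

By sibling attribution (R2), Niko Silva is treated as also owning Lior Silva's interest in Stonebridge Ventures LLC, giving 49% + 26% = 75%.
By sibling attribution (R2), Niko Silva is treated as also owning Lior Silva's interest in Halcyon Logistics SA, giving 16% + 10% = 26%.
By sibling attribution (R2), Niko Silva is treated as also owning Lior Silva's interest in Beacon Trust, giving 72% + 28% = 100%.
Chain via Stonebridge Ventures LLC (R3): 75% × 36% = 27% of Quarry Services GmbH.
Chain via Halcyon Logistics SA (R3): 26% × 17% = 4.42% of Quarry Services GmbH.
Chain via Beacon Trust (R3): 100% × 31% = 31% of Quarry Services GmbH.
Direct interest in Quarry Services GmbH: 5%.
Aggregating (R1): 27% + 4.42% + 31% + 5% = 67.42%.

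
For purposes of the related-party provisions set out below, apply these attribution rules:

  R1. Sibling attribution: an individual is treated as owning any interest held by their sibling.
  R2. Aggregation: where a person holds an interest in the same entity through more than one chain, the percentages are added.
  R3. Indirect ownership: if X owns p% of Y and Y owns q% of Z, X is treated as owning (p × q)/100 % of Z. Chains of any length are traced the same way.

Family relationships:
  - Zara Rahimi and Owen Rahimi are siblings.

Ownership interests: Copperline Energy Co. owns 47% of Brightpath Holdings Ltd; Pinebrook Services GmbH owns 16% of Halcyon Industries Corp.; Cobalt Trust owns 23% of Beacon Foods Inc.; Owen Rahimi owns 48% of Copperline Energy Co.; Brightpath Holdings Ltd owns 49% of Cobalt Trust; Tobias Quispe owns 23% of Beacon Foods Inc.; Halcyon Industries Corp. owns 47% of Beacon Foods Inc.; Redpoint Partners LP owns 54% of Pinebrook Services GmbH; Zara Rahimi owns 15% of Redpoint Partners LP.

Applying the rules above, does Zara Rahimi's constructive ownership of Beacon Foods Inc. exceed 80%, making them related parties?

By sibling attribution (R1), Zara Rahimi is treated as owning Owen Rahimi's 48% interest in Copperline Energy Co.
Chain via Redpoint Partners LP → Pinebrook Services GmbH → Halcyon Industries Corp. (R3): 15% × 54% × 16% × 47% = 0.60912% of Beacon Foods Inc.
Chain via Copperline Energy Co. → Brightpath Holdings Ltd → Cobalt Trust (R3): 48% × 47% × 49% × 23% = 2.542512% of Beacon Foods Inc.
Aggregating (R2): 0.60912% + 2.542512% = 3.151632%.
3.151632% does not exceed the 80% threshold, so Zara is not a related party to Beacon Foods Inc.

No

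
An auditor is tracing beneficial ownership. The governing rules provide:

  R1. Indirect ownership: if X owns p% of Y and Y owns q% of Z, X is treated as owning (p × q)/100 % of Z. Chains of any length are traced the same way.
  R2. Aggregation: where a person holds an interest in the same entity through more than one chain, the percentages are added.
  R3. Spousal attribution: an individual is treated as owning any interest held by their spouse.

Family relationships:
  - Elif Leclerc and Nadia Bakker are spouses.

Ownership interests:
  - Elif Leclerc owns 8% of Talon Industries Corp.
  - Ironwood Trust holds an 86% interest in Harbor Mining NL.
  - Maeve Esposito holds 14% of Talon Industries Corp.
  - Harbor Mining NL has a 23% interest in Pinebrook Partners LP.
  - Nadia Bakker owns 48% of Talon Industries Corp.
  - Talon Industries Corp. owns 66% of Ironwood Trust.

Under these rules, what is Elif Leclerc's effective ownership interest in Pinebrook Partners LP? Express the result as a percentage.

By spousal attribution (R3), Elif Leclerc is treated as also owning Nadia Bakker's interest in Talon Industries Corp, giving 8% + 48% = 56%.
Chain via Talon Industries Corp. → Ironwood Trust → Harbor Mining NL (R1): 56% × 66% × 86% × 23% = 7.310688% of Pinebrook Partners LP.

7.310688%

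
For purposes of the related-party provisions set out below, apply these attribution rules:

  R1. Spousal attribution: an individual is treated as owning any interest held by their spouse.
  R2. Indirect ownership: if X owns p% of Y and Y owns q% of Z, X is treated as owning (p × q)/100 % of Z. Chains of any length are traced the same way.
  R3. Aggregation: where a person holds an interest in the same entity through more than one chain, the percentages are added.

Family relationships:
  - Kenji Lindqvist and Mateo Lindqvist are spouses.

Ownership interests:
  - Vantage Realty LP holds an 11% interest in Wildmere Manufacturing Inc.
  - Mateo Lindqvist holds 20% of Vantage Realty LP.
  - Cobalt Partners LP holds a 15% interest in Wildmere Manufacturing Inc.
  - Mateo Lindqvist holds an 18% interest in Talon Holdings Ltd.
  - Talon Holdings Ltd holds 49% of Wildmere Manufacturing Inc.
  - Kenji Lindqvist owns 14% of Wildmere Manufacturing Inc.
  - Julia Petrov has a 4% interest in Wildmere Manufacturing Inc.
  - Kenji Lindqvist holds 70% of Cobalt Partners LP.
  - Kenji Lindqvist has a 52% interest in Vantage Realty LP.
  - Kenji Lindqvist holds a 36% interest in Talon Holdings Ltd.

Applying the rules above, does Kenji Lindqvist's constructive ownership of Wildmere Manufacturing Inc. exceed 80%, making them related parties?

No

By spousal attribution (R1), Kenji Lindqvist is treated as also owning Mateo Lindqvist's interest in Talon Holdings Ltd, giving 36% + 18% = 54%.
By spousal attribution (R1), Kenji Lindqvist is treated as also owning Mateo Lindqvist's interest in Vantage Realty LP, giving 52% + 20% = 72%.
Chain via Talon Holdings Ltd (R2): 54% × 49% = 26.46% of Wildmere Manufacturing Inc.
Chain via Vantage Realty LP (R2): 72% × 11% = 7.92% of Wildmere Manufacturing Inc.
Chain via Cobalt Partners LP (R2): 70% × 15% = 10.5% of Wildmere Manufacturing Inc.
Direct interest in Wildmere Manufacturing Inc: 14%.
Aggregating (R3): 26.46% + 7.92% + 10.5% + 14% = 58.88%.
58.88% does not exceed the 80% threshold, so Kenji is not a related party to Wildmere Manufacturing Inc.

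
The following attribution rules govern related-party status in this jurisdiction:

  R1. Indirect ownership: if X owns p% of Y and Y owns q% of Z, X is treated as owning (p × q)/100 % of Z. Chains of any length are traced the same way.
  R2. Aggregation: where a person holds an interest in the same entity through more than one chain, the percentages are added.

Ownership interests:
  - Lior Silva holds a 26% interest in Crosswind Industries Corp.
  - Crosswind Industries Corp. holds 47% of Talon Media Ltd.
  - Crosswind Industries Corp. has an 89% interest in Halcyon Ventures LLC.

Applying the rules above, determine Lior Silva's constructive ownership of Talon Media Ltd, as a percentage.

12.22%

Chain via Crosswind Industries Corp. (R1): 26% × 47% = 12.22% of Talon Media Ltd.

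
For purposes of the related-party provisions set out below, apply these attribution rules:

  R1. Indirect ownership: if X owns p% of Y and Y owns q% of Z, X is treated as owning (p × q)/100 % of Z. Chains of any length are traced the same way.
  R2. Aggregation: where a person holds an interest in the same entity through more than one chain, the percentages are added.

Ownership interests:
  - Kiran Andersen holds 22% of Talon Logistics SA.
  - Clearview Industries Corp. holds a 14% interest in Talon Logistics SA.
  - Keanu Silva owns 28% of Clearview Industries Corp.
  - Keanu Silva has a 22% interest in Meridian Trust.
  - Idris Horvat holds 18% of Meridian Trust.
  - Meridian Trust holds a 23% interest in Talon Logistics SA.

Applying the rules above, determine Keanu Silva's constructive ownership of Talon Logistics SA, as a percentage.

Chain via Meridian Trust (R1): 22% × 23% = 5.06% of Talon Logistics SA.
Chain via Clearview Industries Corp. (R1): 28% × 14% = 3.92% of Talon Logistics SA.
Aggregating (R2): 5.06% + 3.92% = 8.98%.

8.98%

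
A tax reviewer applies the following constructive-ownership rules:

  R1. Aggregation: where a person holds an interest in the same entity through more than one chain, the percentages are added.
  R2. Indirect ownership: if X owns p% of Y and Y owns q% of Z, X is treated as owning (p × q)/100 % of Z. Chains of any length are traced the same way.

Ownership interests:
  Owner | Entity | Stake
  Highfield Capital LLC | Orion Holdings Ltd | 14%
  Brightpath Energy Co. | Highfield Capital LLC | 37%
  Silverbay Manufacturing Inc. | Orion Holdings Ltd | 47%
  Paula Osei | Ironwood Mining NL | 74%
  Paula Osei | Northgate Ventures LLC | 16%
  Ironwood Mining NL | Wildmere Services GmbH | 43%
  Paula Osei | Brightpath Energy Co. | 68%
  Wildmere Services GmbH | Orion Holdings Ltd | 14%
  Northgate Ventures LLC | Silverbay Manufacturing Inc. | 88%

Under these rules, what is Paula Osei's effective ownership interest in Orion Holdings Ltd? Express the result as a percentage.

Chain via Ironwood Mining NL → Wildmere Services GmbH (R2): 74% × 43% × 14% = 4.4548% of Orion Holdings Ltd.
Chain via Brightpath Energy Co. → Highfield Capital LLC (R2): 68% × 37% × 14% = 3.5224% of Orion Holdings Ltd.
Chain via Northgate Ventures LLC → Silverbay Manufacturing Inc. (R2): 16% × 88% × 47% = 6.6176% of Orion Holdings Ltd.
Aggregating (R1): 4.4548% + 3.5224% + 6.6176% = 14.5948%.

14.5948%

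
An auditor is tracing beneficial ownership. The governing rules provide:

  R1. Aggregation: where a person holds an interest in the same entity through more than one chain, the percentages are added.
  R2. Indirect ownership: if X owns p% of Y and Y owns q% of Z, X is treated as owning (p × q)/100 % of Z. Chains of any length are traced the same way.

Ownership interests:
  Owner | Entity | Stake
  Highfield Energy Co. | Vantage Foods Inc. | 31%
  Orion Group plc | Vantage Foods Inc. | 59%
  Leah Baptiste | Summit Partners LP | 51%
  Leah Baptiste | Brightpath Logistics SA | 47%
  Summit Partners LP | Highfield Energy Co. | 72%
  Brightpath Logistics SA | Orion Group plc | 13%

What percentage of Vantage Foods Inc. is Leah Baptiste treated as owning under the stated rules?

14.9881%

Chain via Summit Partners LP → Highfield Energy Co. (R2): 51% × 72% × 31% = 11.3832% of Vantage Foods Inc.
Chain via Brightpath Logistics SA → Orion Group plc (R2): 47% × 13% × 59% = 3.6049% of Vantage Foods Inc.
Aggregating (R1): 11.3832% + 3.6049% = 14.9881%.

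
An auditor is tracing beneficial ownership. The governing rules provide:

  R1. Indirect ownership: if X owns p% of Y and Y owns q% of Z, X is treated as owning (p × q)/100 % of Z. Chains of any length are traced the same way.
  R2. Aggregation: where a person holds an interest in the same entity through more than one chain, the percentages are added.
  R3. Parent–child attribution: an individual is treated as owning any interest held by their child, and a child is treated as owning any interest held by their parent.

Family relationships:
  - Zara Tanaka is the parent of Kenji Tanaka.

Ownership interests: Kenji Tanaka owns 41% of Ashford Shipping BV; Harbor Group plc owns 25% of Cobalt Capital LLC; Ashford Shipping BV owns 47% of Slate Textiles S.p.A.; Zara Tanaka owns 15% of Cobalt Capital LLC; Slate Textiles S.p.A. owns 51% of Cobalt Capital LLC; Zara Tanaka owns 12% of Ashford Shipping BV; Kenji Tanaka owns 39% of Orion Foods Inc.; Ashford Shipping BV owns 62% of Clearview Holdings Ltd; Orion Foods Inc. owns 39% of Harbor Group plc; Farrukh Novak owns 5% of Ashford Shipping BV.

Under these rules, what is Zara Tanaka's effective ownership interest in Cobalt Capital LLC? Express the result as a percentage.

31.5066%

By parent–child attribution (R3), Zara Tanaka is treated as also owning Kenji Tanaka's interest in Ashford Shipping BV, giving 12% + 41% = 53%.
By parent–child attribution (R3), Zara Tanaka is treated as owning Kenji Tanaka's 39% interest in Orion Foods Inc.
Chain via Ashford Shipping BV → Slate Textiles S.p.A. (R1): 53% × 47% × 51% = 12.7041% of Cobalt Capital LLC.
Direct interest in Cobalt Capital LLC: 15%.
Chain via Orion Foods Inc. → Harbor Group plc (R1): 39% × 39% × 25% = 3.8025% of Cobalt Capital LLC.
Aggregating (R2): 12.7041% + 15% + 3.8025% = 31.5066%.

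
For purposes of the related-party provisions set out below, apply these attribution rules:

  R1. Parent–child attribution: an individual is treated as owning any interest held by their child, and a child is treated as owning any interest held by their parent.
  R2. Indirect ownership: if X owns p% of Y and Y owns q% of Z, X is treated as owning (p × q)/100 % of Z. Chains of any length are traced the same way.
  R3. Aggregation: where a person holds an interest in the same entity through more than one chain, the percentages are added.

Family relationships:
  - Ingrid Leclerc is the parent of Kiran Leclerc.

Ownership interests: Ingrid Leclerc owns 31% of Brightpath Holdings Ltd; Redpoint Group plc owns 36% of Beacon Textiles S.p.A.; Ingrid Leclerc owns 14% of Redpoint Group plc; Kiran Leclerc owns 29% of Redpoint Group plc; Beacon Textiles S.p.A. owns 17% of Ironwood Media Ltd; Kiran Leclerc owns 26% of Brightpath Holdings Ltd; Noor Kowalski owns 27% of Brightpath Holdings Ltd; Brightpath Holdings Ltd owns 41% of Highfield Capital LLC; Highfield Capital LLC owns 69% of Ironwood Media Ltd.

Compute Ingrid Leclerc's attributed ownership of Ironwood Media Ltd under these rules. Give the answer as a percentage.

18.7569%

By parent–child attribution (R1), Ingrid Leclerc is treated as also owning Kiran Leclerc's interest in Brightpath Holdings Ltd, giving 31% + 26% = 57%.
By parent–child attribution (R1), Ingrid Leclerc is treated as also owning Kiran Leclerc's interest in Redpoint Group plc, giving 14% + 29% = 43%.
Chain via Brightpath Holdings Ltd → Highfield Capital LLC (R2): 57% × 41% × 69% = 16.1253% of Ironwood Media Ltd.
Chain via Redpoint Group plc → Beacon Textiles S.p.A. (R2): 43% × 36% × 17% = 2.6316% of Ironwood Media Ltd.
Aggregating (R3): 16.1253% + 2.6316% = 18.7569%.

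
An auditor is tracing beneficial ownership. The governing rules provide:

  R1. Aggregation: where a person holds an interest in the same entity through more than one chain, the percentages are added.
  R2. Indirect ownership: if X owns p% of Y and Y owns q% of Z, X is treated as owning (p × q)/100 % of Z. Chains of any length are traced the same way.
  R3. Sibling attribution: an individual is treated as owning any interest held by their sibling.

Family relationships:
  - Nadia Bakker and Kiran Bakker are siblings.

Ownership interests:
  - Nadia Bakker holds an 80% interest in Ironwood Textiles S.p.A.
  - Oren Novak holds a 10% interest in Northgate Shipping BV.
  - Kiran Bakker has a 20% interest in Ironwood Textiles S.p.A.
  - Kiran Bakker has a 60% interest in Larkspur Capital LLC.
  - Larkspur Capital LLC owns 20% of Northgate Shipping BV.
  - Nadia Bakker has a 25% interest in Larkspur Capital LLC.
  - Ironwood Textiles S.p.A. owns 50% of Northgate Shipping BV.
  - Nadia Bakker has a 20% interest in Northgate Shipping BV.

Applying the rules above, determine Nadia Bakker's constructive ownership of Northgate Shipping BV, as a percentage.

By sibling attribution (R3), Nadia Bakker is treated as also owning Kiran Bakker's interest in Ironwood Textiles S.p.A, giving 80% + 20% = 100%.
By sibling attribution (R3), Nadia Bakker is treated as also owning Kiran Bakker's interest in Larkspur Capital LLC, giving 25% + 60% = 85%.
Chain via Ironwood Textiles S.p.A. (R2): 100% × 50% = 50% of Northgate Shipping BV.
Chain via Larkspur Capital LLC (R2): 85% × 20% = 17% of Northgate Shipping BV.
Direct interest in Northgate Shipping BV: 20%.
Aggregating (R1): 50% + 17% + 20% = 87%.

87%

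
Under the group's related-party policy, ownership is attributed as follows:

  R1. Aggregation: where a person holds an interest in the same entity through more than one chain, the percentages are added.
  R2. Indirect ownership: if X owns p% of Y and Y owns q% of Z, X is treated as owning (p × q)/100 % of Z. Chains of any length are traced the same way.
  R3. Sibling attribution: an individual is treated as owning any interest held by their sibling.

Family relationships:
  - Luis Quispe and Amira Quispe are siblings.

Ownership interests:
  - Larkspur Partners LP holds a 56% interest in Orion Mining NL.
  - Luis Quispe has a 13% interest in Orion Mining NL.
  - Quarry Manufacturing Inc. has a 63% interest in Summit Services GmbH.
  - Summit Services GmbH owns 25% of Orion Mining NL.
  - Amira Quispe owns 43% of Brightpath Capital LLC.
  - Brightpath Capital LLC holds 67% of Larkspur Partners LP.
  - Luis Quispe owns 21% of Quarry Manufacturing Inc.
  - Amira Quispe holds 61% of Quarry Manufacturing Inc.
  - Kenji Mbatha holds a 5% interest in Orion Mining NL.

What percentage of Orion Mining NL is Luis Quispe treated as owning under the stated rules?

42.0486%

By sibling attribution (R3), Luis Quispe is treated as also owning Amira Quispe's interest in Quarry Manufacturing Inc, giving 21% + 61% = 82%.
By sibling attribution (R3), Luis Quispe is treated as owning Amira Quispe's 43% interest in Brightpath Capital LLC.
Chain via Quarry Manufacturing Inc. → Summit Services GmbH (R2): 82% × 63% × 25% = 12.915% of Orion Mining NL.
Direct interest in Orion Mining NL: 13%.
Chain via Brightpath Capital LLC → Larkspur Partners LP (R2): 43% × 67% × 56% = 16.1336% of Orion Mining NL.
Aggregating (R1): 12.915% + 13% + 16.1336% = 42.0486%.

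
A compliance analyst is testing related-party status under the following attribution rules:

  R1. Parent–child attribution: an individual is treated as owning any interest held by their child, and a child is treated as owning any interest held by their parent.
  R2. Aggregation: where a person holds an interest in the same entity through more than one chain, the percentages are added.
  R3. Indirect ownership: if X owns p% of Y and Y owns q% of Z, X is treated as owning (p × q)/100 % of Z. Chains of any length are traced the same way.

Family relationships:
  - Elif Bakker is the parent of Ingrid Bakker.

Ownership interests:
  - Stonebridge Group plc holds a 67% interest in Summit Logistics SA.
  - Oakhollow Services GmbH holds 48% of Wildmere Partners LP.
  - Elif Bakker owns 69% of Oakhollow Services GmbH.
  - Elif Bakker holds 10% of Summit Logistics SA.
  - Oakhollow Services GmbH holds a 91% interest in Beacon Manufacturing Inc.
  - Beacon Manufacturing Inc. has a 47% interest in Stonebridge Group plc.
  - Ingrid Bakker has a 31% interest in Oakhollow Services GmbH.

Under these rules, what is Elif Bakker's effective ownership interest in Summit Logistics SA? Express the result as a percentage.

By parent–child attribution (R1), Elif Bakker is treated as also owning Ingrid Bakker's interest in Oakhollow Services GmbH, giving 69% + 31% = 100%.
Chain via Oakhollow Services GmbH → Beacon Manufacturing Inc. → Stonebridge Group plc (R3): 100% × 91% × 47% × 67% = 28.6559% of Summit Logistics SA.
Direct interest in Summit Logistics SA: 10%.
Aggregating (R2): 28.6559% + 10% = 38.6559%.

38.6559%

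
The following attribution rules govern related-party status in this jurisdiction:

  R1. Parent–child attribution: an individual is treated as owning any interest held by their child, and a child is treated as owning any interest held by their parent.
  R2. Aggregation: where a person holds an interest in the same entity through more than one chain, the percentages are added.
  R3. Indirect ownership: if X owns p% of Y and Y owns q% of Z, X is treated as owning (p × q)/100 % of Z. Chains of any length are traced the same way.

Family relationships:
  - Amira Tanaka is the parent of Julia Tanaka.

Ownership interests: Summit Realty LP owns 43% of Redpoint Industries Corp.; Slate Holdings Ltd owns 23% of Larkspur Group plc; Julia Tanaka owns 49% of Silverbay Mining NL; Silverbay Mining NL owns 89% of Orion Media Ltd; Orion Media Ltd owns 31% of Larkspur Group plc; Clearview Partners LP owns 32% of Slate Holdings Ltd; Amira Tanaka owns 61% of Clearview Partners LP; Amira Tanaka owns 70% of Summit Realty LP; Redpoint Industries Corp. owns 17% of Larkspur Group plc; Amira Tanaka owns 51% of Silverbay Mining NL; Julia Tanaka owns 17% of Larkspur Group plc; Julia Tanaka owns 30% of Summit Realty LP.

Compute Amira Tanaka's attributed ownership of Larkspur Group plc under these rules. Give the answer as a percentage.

By parent–child attribution (R1), Amira Tanaka is treated as also owning Julia Tanaka's interest in Silverbay Mining NL, giving 51% + 49% = 100%.
By parent–child attribution (R1), Amira Tanaka is treated as also owning Julia Tanaka's interest in Summit Realty LP, giving 70% + 30% = 100%.
By parent–child attribution (R1), Amira Tanaka is treated as owning Julia Tanaka's 17% interest in Larkspur Group plc.
Chain via Clearview Partners LP → Slate Holdings Ltd (R3): 61% × 32% × 23% = 4.4896% of Larkspur Group plc.
Chain via Silverbay Mining NL → Orion Media Ltd (R3): 100% × 89% × 31% = 27.59% of Larkspur Group plc.
Chain via Summit Realty LP → Redpoint Industries Corp. (R3): 100% × 43% × 17% = 7.31% of Larkspur Group plc.
Direct interest in Larkspur Group plc: 17%.
Aggregating (R2): 4.4896% + 27.59% + 7.31% + 17% = 56.3896%.

56.3896%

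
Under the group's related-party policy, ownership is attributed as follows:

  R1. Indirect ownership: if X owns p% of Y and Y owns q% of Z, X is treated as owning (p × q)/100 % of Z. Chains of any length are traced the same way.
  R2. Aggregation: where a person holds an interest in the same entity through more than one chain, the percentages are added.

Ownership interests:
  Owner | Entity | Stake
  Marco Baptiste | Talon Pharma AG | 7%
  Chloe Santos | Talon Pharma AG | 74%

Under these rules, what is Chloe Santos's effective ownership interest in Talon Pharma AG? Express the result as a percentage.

74%

Direct interest in Talon Pharma AG: 74%.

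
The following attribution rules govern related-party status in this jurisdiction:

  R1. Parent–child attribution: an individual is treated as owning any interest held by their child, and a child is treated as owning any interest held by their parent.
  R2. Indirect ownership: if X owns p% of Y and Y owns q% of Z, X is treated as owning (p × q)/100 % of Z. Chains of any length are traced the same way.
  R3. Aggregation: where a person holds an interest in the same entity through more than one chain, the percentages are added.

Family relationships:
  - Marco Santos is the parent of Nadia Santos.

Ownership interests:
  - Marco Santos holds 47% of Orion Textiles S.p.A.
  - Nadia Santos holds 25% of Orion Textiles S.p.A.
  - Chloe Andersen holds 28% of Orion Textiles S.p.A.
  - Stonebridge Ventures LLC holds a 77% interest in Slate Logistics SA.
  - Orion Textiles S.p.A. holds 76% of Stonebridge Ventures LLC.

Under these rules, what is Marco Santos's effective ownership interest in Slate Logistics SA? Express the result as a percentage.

By parent–child attribution (R1), Marco Santos is treated as also owning Nadia Santos's interest in Orion Textiles S.p.A, giving 47% + 25% = 72%.
Chain via Orion Textiles S.p.A. → Stonebridge Ventures LLC (R2): 72% × 76% × 77% = 42.1344% of Slate Logistics SA.

42.1344%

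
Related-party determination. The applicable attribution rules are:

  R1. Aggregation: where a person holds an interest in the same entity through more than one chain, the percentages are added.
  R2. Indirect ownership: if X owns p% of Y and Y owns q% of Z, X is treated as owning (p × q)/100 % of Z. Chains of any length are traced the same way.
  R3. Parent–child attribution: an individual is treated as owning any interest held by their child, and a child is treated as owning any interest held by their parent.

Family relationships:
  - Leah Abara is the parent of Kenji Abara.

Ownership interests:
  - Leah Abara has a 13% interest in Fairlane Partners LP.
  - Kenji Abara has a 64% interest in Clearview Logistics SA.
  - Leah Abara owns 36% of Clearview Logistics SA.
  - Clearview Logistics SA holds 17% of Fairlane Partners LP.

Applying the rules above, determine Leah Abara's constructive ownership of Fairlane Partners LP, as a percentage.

30%

By parent–child attribution (R3), Leah Abara is treated as also owning Kenji Abara's interest in Clearview Logistics SA, giving 36% + 64% = 100%.
Chain via Clearview Logistics SA (R2): 100% × 17% = 17% of Fairlane Partners LP.
Direct interest in Fairlane Partners LP: 13%.
Aggregating (R1): 17% + 13% = 30%.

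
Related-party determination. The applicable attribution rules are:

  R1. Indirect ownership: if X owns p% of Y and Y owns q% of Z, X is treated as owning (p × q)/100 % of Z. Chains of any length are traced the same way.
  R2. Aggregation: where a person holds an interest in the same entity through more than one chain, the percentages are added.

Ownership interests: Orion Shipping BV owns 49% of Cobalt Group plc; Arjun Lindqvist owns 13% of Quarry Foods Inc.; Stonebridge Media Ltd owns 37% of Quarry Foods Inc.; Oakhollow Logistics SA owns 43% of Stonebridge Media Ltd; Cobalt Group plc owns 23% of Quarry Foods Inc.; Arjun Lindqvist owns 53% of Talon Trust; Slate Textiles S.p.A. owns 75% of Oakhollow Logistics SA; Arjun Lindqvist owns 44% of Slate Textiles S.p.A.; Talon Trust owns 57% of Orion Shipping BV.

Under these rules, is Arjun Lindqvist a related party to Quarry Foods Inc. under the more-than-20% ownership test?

Yes

Chain via Talon Trust → Orion Shipping BV → Cobalt Group plc (R1): 53% × 57% × 49% × 23% = 3.404667% of Quarry Foods Inc.
Chain via Slate Textiles S.p.A. → Oakhollow Logistics SA → Stonebridge Media Ltd (R1): 44% × 75% × 43% × 37% = 5.2503% of Quarry Foods Inc.
Direct interest in Quarry Foods Inc: 13%.
Aggregating (R2): 3.404667% + 5.2503% + 13% = 21.654967%.
21.654967% exceeds the 20% threshold, so Arjun is a related party to Quarry Foods Inc.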